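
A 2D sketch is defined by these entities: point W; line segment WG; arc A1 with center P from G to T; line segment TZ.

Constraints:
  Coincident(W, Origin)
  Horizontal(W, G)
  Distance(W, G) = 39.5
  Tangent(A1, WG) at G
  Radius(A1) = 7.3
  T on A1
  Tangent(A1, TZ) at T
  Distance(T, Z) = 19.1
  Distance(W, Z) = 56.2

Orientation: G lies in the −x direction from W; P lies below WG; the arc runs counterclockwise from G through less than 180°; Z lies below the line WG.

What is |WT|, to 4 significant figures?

47.00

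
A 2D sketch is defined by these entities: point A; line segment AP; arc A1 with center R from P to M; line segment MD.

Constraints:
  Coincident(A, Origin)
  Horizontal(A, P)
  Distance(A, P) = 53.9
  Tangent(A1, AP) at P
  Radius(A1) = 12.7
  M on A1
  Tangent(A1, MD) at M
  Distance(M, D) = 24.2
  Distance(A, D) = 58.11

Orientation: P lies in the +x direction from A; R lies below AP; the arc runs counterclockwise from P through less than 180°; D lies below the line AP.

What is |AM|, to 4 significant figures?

43.60

Checks: |AP| = 53.90 ✓; |RM| = 12.70 ✓; ∠(RM, MD) = 90.00° ✓; |MD| = 24.20 ✓; |AD| = 58.11 ✓.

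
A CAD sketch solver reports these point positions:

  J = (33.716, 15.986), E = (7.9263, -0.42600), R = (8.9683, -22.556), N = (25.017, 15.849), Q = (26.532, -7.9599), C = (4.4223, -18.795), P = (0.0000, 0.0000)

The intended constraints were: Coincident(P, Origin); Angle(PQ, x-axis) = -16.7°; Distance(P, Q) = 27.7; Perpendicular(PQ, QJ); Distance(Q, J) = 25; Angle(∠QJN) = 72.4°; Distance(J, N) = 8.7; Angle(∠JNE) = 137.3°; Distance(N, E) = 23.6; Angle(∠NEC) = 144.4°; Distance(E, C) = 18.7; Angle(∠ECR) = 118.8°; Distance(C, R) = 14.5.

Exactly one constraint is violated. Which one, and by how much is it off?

Distance(C, R) = 14.5 — off by 8.60.

P = (0.00, 0.00) ✓; PQ at -16.70° ✓; |PQ| = 27.70 ✓; ∠(PQ, QJ) = 90.00° ✓; |QJ| = 25.00 ✓; ∠QJN = 72.40° ✓; |JN| = 8.700 ✓; ∠JNE = 137.3° ✓; |NE| = 23.60 ✓; ∠NEC = 144.4° ✓; |EC| = 18.70 ✓; ∠ECR = 118.8° ✓; |CR| = 5.900 ✗.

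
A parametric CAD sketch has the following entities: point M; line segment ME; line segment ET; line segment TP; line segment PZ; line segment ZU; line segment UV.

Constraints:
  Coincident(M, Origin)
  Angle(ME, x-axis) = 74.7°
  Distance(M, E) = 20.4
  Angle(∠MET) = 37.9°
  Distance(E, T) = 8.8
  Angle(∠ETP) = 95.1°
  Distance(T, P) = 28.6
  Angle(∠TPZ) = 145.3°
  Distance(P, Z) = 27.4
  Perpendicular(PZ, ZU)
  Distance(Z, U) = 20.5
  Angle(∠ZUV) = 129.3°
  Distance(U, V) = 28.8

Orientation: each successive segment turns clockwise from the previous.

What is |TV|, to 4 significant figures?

36.39

M is at the origin; ME runs at 74.7° with length 20.4, so E = (5.383, 19.68). ∠MET = 37.9° gives ET at -67.40° from the x-axis; with |ET| = 8.8, T = (8.765, 11.55). ∠ETP = 95.1° gives TP at -152.3° from the x-axis; with |TP| = 28.6, P = (-16.56, -1.742). ∠TPZ = 145.3° gives PZ at 173.0° from the x-axis; with |PZ| = 27.4, Z = (-43.75, 1.597). The perpendicularity gives ZU at right angles to PZ, so ZU runs at 83.00°; with |ZU| = 20.5, U = (-41.25, 21.94). ∠ZUV = 129.3° gives UV at 32.30° from the x-axis; with |UV| = 28.8, V = (-16.91, 37.33). Then |TV| = |V − T| = 36.39.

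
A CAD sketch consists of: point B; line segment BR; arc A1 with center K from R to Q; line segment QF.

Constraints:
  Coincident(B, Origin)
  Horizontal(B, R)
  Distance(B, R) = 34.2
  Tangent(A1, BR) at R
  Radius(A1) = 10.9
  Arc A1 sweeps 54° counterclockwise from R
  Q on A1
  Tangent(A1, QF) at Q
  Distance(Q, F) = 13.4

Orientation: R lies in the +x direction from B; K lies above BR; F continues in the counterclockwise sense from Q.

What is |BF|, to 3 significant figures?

53.2

On A1, R sits at bearing -90° from K; a 54° counterclockwise sweep puts Q at bearing -36°, so Q = K + 10.9·(cos -36°, sin -36°) = (43.0, 4.49). Since A1 is tangent to QF there, KQ ⟂ QF, so QF runs along (−sin -36°, cos -36°); with |QF| = 13.4, F = (50.9, 15.3). Then |BF| = |F − B| = 53.2.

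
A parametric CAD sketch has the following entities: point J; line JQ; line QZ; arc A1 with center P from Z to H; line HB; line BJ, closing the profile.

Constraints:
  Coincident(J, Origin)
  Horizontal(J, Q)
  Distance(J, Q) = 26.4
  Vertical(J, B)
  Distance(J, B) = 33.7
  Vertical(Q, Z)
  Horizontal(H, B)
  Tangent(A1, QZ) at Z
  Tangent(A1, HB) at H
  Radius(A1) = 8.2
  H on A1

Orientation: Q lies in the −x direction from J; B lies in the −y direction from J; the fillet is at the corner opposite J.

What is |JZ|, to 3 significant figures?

36.7

J is at the origin; J and Q share the same y with |JQ| = 26.4 and Q on the −x side, so Q = (-26.4, 0.00). J and B share the same x with |JB| = 33.7 and B on the −y side, so B = (0.00, -33.7). The virtual corner opposite J is at (-26.4, -33.7). Since A1 is tangent to QZ there, PZ ⟂ QZ and the tangent condition forces PH to be normal to HB, with radius 8.2, so the center P sits 8.2 in from both sides at P = (-18.2, -25.5). That places the tangent points at Z = (-26.4, -25.5) on QZ and H = (-18.2, -33.7) on HB. Then |JZ| = |Z − J| = 36.7.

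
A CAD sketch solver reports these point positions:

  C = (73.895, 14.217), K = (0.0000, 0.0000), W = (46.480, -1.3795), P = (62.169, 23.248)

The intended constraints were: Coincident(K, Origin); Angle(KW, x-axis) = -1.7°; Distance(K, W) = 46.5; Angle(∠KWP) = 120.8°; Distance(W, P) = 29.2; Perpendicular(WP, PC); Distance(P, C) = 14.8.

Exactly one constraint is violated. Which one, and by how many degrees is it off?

Perpendicular(WP, PC) — off by 5.10°.

K = (0.00, 0.00) ✓; KW at -1.700° ✓; |KW| = 46.50 ✓; ∠KWP = 120.8° ✓; |WP| = 29.20 ✓; ∠(WP, PC) = 95.10° ✗; |PC| = 14.80 ✓.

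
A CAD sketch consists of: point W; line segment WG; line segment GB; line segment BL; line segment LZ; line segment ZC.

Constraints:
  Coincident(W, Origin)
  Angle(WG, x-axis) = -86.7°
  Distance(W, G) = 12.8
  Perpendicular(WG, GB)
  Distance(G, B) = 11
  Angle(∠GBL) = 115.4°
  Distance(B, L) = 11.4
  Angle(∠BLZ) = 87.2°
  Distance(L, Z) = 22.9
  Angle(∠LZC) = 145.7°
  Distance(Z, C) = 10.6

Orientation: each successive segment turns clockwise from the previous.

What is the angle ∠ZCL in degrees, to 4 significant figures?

23.61°

W is at the origin; WG runs at -86.7° with length 12.8, so G = (0.7368, -12.78). WG ⟂ GB, so GB runs at -176.7°; with |GB| = 11.0, B = (-10.24, -13.41). ∠GBL = 115.4° gives BL at 118.7° from the x-axis; with |BL| = 11.4, L = (-15.72, -3.413). ∠BLZ = 87.2° gives LZ at 25.90° from the x-axis; with |LZ| = 22.9, Z = (4.880, 6.590). ∠LZC = 145.7° gives ZC at -8.400° from the x-axis; with |ZC| = 10.6, C = (15.37, 5.042). Then cos ∠ZCL = CZ·CL / (|CZ||CL|), giving 23.61°.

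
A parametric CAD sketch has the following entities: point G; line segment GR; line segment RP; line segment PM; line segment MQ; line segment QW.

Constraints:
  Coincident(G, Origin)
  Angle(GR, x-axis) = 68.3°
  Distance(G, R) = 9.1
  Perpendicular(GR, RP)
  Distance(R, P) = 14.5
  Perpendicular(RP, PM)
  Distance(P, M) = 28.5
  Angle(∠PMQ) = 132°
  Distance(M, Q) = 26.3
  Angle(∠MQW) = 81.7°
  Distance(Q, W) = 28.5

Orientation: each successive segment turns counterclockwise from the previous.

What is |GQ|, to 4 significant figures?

37.34

G is at the origin; GR runs at 68.3° with length 9.1, so R = (3.365, 8.455). GR ⟂ RP, so RP runs at 158.3°; with |RP| = 14.5, P = (-10.11, 13.82). RP ⟂ PM, so PM runs at -111.7°; with |PM| = 28.5, M = (-20.65, -12.66). ∠PMQ = 132.0° gives MQ at -63.70° from the x-axis; with |MQ| = 26.3, Q = (-8.993, -36.24). Then |GQ| = |Q − G| = 37.34.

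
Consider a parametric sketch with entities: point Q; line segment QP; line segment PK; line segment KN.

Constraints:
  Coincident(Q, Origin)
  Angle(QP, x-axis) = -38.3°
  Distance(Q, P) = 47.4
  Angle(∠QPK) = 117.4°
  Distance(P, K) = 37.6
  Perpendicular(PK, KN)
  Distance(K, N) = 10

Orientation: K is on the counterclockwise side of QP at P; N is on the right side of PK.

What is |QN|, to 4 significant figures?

79.01

Q is at the origin; QP runs at -38.3° with length 47.4, so P = 47.4·(cos -38.3°, sin -38.3°) = (37.20, -29.38). ∠QPK = 117.4°, so PK runs at -38.3° + (180° − 117.4°) = 24.30° from the x-axis; with |PK| = 37.6, K = P + 37.6·(cos 24.30°, sin 24.30°) = (71.47, -13.90). PK ⟂ KN; with |KN| = 10.0 on the right of PK, N = K + 10.0·(0.4115, -0.9114) = (75.58, -23.02). Then |QN| = |N − Q| = 79.01.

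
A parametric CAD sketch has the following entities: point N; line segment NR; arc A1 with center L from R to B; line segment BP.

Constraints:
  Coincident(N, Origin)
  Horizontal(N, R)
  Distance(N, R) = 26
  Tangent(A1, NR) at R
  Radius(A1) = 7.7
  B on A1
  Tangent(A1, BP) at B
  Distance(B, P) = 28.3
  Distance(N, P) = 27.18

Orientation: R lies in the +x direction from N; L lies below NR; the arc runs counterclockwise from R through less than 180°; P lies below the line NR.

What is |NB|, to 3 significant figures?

19.9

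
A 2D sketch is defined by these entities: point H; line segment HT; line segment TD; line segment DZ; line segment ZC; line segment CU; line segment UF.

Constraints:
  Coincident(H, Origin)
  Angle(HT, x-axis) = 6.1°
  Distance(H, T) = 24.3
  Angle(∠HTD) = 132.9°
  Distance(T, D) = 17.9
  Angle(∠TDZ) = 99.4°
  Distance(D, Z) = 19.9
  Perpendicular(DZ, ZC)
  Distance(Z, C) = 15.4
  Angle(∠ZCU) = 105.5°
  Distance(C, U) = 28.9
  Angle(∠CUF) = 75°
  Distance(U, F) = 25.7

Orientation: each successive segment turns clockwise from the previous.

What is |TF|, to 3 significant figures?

20.9

H is at the origin; HT runs at 6.1° with length 24.3, so T = (24.2, 2.58). ∠HTD = 132.9° gives TD at -41.0° from the x-axis; with |TD| = 17.9, D = (37.7, -9.16). ∠TDZ = 99.4° gives DZ at -122° from the x-axis; with |DZ| = 19.9, Z = (27.2, -26.1). DZ ⟂ ZC, so ZC runs at 148°; with |ZC| = 15.4, C = (14.1, -18.0). ∠ZCU = 105.5° gives CU at 73.9° from the x-axis; with |CU| = 28.9, U = (22.1, 9.73). ∠CUF = 75.0° gives UF at -31.1° from the x-axis; with |UF| = 25.7, F = (44.1, -3.55). Then |TF| = |F − T| = 20.9.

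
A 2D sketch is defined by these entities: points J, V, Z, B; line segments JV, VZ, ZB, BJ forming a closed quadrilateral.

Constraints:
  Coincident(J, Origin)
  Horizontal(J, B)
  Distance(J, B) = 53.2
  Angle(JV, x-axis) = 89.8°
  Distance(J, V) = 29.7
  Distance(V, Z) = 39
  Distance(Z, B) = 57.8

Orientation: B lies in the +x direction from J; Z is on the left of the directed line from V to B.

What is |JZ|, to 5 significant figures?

61.784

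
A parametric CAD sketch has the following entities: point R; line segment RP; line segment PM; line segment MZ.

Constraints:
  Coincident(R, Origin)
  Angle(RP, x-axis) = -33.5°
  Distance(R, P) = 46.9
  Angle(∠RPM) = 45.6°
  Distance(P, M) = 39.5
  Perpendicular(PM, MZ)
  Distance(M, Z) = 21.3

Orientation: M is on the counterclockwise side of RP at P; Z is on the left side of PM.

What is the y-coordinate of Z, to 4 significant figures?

8.874

∠RPM = 45.6°, so PM runs at -33.5° + (180° − 45.6°) = 100.9° from the x-axis; with |PM| = 39.5, M = P + 39.5·(cos 100.9°, sin 100.9°) = (31.64, 12.90). The perpendicularity gives MZ at right angles to PM; with |MZ| = 21.3 on the left of PM, Z = M + 21.3·(-0.9820, -0.1891) = (10.72, 8.874). So Z.y = 8.874.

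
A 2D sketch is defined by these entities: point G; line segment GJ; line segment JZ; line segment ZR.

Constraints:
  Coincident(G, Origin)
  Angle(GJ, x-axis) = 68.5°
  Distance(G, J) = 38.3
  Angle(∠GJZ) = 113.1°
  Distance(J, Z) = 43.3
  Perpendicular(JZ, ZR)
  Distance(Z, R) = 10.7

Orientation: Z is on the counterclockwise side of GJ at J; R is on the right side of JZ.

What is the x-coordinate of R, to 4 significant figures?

-9.281

∠GJZ = 113.1°, so JZ runs at 68.5° + (180° − 113.1°) = 135.4° from the x-axis; with |JZ| = 43.3, Z = J + 43.3·(cos 135.4°, sin 135.4°) = (-16.79, 66.04). JZ is perpendicular to ZR; with |ZR| = 10.7 on the right of JZ, R = Z + 10.7·(0.7022, 0.7120) = (-9.281, 73.66). So R.x = -9.281.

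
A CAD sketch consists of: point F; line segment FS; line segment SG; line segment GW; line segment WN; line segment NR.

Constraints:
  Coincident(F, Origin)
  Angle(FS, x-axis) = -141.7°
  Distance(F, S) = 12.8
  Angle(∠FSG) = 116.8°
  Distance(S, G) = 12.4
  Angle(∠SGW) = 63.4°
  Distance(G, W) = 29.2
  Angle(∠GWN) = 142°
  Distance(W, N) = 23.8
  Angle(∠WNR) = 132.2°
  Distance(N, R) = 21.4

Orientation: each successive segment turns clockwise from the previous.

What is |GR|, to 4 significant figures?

61.22

∠GWN = 142.0° gives WN at 0.5000° from the x-axis; with |WN| = 23.8, N = (25.36, 15.67). ∠WNR = 132.2° gives NR at -47.30° from the x-axis; with |NR| = 21.4, R = (39.87, -0.05438). Then |GR| = |R − G| = 61.22.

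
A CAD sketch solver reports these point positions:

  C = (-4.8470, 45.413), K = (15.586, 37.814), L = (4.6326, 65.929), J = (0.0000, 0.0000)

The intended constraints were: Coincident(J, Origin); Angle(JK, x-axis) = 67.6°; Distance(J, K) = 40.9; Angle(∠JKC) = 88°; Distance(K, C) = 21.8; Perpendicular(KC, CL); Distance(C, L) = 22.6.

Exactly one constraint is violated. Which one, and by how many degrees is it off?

Perpendicular(KC, CL) — off by 4.40°.

J = (0.00, 0.00) ✓; JK at 67.60° ✓; |JK| = 40.90 ✓; ∠JKC = 88.00° ✓; |KC| = 21.80 ✓; ∠(KC, CL) = 94.40° ✗; |CL| = 22.60 ✓.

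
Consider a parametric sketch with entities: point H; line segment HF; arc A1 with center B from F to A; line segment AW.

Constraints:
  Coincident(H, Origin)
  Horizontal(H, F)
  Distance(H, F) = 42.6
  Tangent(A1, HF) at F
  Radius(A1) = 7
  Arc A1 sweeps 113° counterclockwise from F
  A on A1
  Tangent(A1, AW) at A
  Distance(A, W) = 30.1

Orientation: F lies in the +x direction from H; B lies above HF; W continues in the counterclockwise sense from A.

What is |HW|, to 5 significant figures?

52.839

H is at the origin; HF is horizontal with |HF| = 42.6 and F on the +x side, so F = (42.600, 0.0000). Since A1 is tangent to HF there, BF ⟂ HF, so B = F + (0, 7) = (42.600, 7.0000). On A1, F sits at bearing -90° from B; a 113° counterclockwise sweep puts A at bearing 23°, so A = B + 7.0·(cos 23°, sin 23°) = (49.044, 9.7351). The tangent condition forces BA to be normal to AW, so AW runs along (−sin 23°, cos 23°); with |AW| = 30.1, W = (37.283, 37.442). Then |HW| = |W − H| = 52.839.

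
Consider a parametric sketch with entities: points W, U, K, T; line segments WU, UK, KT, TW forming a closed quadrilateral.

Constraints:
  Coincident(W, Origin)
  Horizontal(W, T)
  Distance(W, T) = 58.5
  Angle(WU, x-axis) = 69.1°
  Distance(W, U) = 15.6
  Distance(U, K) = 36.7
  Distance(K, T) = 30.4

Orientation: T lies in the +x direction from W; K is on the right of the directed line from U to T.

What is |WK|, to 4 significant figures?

33.00

W is at the origin; W and T share the same y with |WT| = 58.5 and T in +x, so T = (58.5, 0). WU runs at 69.1° with |WU| = 15.6, so U = (5.565, 14.57). K is determined by |UK| = 36.7 and |KT| = 30.4 together: it lies at the intersection of circle(U, 36.7) and circle(T, 30.4). With |UT| = 54.90, the foot of the radical line on UT is 31.30 from U and the perpendicular offset is √(36.7² − 31.30²) = 19.16. Taking the right-of-UT solution: K = (30.66, -12.21).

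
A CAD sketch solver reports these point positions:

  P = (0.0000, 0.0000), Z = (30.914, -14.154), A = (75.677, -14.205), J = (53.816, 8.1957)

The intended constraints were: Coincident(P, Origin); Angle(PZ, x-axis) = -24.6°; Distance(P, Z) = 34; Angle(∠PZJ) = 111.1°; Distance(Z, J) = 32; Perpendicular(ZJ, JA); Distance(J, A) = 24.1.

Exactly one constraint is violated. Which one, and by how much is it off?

Distance(J, A) = 24.1 — off by 7.20.

P = (0.00, 0.00) ✓; PZ at -24.60° ✓; |PZ| = 34.00 ✓; ∠PZJ = 111.1° ✓; |ZJ| = 32.00 ✓; ∠(ZJ, JA) = 90.00° ✓; |JA| = 31.30 ✗.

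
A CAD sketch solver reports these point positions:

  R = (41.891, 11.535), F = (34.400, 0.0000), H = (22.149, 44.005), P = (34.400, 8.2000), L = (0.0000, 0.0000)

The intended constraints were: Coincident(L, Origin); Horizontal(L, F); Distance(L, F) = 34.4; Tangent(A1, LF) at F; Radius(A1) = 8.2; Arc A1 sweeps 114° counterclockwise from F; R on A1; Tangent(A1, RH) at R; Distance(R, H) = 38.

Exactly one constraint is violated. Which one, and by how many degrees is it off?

Tangent(A1, RH) at R — off by 7.30°.

L = (0.00, 0.00) ✓; L.y = 0.00, F.y = 0.00 ✓; |LF| = 34.40 ✓; ∠(PF, FL) = 90.00° ✓; |PF| = 8.200 ✓; bearing(P→R) − bearing(P→F) = 114.0° ✓; |PR| = 8.200 ✓; ∠(PR, RH) = 82.70° ✗; |RH| = 38.00 ✓.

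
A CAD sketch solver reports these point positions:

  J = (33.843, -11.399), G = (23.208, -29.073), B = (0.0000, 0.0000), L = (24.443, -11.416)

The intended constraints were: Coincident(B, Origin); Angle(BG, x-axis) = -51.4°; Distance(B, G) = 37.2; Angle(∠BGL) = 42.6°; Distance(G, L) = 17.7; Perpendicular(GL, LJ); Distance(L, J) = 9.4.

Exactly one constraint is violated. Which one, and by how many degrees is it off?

Perpendicular(GL, LJ) — off by 4.10°.

B = (0.00, 0.00) ✓; BG at -51.40° ✓; |BG| = 37.20 ✓; ∠BGL = 42.60° ✓; |GL| = 17.70 ✓; ∠(GL, LJ) = 85.90° ✗; |LJ| = 9.400 ✓.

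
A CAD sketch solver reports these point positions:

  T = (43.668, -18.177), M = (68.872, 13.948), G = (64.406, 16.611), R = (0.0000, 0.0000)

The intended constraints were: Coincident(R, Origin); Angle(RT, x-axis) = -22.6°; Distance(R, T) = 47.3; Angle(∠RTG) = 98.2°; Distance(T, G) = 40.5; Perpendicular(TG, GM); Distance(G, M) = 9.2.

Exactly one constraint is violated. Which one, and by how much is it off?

Distance(G, M) = 9.2 — off by 4.00.

R = (0.00, 0.00) ✓; RT at -22.60° ✓; |RT| = 47.30 ✓; ∠RTG = 98.20° ✓; |TG| = 40.50 ✓; ∠(TG, GM) = 90.01° ✓; |GM| = 5.200 ✗.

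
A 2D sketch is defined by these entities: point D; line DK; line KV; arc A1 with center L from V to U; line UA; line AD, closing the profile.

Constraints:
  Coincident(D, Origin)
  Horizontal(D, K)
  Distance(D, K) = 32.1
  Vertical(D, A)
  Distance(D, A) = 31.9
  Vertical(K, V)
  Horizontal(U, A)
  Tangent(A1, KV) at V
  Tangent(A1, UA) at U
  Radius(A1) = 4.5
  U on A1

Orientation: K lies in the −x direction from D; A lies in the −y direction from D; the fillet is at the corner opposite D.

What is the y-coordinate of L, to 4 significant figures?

-27.40

DA is vertical with |DA| = 31.9 and A on the −y side, so A = (0.000, -31.90). The virtual corner opposite D is at (-32.10, -31.90). A1 meets KV tangentially, so LV is at right angles to KV and since A1 is tangent to UA there, LU ⟂ UA, with radius 4.5, so the center L sits 4.5 in from both sides at L = (-27.60, -27.40). So L.y = -27.40.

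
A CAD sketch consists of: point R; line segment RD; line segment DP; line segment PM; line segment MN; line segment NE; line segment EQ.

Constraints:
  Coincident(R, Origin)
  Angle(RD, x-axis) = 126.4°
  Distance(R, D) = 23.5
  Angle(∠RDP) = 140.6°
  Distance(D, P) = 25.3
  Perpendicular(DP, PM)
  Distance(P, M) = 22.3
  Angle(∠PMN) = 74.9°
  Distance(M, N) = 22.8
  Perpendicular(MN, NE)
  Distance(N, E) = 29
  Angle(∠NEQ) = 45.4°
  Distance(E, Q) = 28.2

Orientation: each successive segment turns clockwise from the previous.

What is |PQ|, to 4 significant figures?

12.71

R is at the origin; RD runs at 126.4° with length 23.5, so D = (-13.95, 18.92). ∠RDP = 140.6° gives DP at 87.00° from the x-axis; with |DP| = 25.3, P = (-12.62, 44.18). DP ⟂ PM, so PM runs at -3.000°; with |PM| = 22.3, M = (9.648, 43.01). ∠PMN = 74.9° gives MN at -108.1° from the x-axis; with |MN| = 22.8, N = (2.565, 21.34). MN is perpendicular to NE, so NE runs at 161.9°; with |NE| = 29.0, E = (-25.00, 30.35). ∠NEQ = 45.4° gives EQ at 27.30° from the x-axis; with |EQ| = 28.2, Q = (0.05882, 43.29). Then |PQ| = |Q − P| = 12.71.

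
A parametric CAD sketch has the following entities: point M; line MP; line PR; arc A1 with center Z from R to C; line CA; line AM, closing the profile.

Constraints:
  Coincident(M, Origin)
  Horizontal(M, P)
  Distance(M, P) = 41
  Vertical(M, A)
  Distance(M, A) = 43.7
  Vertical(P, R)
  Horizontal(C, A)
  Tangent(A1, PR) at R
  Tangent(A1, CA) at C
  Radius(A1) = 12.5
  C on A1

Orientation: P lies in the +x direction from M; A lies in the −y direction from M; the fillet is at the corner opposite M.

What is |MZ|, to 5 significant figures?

42.257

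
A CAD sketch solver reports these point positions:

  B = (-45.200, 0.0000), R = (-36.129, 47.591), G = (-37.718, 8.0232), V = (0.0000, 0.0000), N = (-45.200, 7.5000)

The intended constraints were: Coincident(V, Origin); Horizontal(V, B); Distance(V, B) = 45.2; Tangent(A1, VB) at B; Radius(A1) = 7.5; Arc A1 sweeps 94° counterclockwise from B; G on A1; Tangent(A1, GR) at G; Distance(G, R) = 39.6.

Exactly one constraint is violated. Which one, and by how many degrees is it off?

Tangent(A1, GR) at G — off by 6.30°.

V = (0.00, 0.00) ✓; V.y = 0.00, B.y = 0.00 ✓; |VB| = 45.20 ✓; ∠(NB, BV) = 90.00° ✓; |NB| = 7.500 ✓; bearing(N→G) − bearing(N→B) = 94.00° ✓; |NG| = 7.500 ✓; ∠(NG, GR) = 96.30° ✗; |GR| = 39.60 ✓.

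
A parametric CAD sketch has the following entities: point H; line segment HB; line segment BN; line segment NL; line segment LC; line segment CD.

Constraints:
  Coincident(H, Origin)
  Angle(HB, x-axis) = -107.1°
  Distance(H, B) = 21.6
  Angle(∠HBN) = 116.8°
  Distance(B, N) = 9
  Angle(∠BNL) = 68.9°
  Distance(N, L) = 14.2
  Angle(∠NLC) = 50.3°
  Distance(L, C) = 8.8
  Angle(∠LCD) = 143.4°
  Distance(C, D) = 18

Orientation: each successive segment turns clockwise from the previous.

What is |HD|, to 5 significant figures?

33.646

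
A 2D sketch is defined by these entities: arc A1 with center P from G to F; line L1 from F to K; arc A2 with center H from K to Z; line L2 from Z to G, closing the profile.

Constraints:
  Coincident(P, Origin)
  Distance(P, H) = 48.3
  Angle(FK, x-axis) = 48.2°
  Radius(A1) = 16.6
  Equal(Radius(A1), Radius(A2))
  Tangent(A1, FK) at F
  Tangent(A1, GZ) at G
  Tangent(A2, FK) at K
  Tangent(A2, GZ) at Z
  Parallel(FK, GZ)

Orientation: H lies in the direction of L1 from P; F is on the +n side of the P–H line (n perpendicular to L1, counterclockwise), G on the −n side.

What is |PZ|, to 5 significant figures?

51.073

Tangency of A1 to both parallel lines with radius 16.6 puts F and G at P ± 16.6·n: F = (-12.375, 11.064), G = (12.375, -11.064). Equal radii place K and Z the same way about H: K = H + 16.6·n = (19.819, 47.071), Z = H − 16.6·n = (44.568, 24.942). Then |PZ| = |Z − P| = 51.073.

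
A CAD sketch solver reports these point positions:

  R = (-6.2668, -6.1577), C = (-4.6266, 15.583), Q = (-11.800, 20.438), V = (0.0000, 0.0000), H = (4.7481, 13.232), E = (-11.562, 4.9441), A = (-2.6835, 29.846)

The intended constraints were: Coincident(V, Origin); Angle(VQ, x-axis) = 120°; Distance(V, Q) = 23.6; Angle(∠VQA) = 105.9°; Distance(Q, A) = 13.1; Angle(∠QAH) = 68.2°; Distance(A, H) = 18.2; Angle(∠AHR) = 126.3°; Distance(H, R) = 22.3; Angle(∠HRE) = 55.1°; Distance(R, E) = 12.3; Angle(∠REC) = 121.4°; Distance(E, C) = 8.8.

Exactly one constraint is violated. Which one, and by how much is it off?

Distance(E, C) = 8.8 — off by 3.90.

V = (0.00, 0.00) ✓; VQ at 120.0° ✓; |VQ| = 23.60 ✓; ∠VQA = 105.9° ✓; |QA| = 13.10 ✓; ∠QAH = 68.20° ✓; |AH| = 18.20 ✓; ∠AHR = 126.3° ✓; |HR| = 22.30 ✓; ∠HRE = 55.10° ✓; |RE| = 12.30 ✓; ∠REC = 121.4° ✓; |EC| = 12.70 ✗.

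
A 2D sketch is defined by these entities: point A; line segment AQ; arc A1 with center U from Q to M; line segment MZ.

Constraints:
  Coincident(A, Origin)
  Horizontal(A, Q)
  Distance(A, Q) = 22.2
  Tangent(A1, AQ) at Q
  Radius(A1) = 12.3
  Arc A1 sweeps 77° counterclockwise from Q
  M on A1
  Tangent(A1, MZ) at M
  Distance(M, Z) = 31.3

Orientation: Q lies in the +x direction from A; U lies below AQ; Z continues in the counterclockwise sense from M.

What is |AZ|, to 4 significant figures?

40.16

On A1, Q sits at bearing 90° from U; a 77° counterclockwise sweep puts M at bearing 167°, so M = U + 12.3·(cos 167°, sin 167°) = (10.22, -9.533). A1 meets MZ tangentially, so UM is at right angles to MZ, so MZ runs along (−sin 167°, cos 167°); with |MZ| = 31.3, Z = (3.174, -40.03). Then |AZ| = |Z − A| = 40.16.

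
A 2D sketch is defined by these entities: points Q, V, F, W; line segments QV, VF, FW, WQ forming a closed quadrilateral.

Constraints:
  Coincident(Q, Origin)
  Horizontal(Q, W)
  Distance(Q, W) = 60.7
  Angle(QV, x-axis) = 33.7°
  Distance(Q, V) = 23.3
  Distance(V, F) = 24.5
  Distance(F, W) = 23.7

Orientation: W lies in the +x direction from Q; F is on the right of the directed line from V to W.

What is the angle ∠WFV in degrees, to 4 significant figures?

127.8°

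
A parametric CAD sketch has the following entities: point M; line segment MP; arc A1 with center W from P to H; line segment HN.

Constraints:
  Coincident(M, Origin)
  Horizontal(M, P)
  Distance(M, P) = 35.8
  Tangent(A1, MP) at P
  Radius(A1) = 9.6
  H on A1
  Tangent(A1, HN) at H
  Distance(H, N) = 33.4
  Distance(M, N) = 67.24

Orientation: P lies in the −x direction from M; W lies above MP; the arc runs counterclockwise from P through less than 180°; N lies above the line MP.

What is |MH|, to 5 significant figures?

34.116

M is at the origin; M and P share the same y with |MP| = 35.8 and P on the −x side, so P = (-35.800, 0.0000). The tangent condition forces WP to be normal to MP, so W = P + (0, 9.6) = (-35.800, 9.6000). Since WH ⟂ HN (tangency), |WN| = √(9.6² + 33.4²) = 34.752 regardless of where H sits on A1. So N lies on both circle(M, 67.24) and circle(W, 34.752); the above-MP intersection is N = (-55.150, 38.467). H is the foot of the tangent from N: H = (-29.613, 16.940).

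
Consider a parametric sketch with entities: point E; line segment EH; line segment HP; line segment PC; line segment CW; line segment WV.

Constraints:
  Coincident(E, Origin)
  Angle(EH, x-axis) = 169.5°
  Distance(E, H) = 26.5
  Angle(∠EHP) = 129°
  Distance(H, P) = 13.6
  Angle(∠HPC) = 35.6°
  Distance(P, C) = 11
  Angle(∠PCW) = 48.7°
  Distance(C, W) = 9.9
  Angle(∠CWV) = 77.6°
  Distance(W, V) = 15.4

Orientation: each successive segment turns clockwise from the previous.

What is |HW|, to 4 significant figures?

6.610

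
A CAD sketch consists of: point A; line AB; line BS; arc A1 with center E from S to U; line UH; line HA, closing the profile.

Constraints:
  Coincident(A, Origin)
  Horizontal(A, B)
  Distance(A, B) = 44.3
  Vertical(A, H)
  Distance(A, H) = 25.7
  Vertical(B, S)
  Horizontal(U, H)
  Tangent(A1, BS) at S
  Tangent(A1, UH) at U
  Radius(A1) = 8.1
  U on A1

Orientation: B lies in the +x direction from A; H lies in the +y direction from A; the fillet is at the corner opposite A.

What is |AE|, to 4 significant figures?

40.25

A is at the origin; A and B share the same y with |AB| = 44.3 and B on the +x side, so B = (44.30, 0.000). A and H share the same x with |AH| = 25.7 and H on the +y side, so H = (0.000, 25.70). The virtual corner opposite A is at (44.30, 25.70). The tangent condition forces ES to be normal to BS and A1 meets UH tangentially, so EU is at right angles to UH, with radius 8.1, so the center E sits 8.1 in from both sides at E = (36.20, 17.60). Then |AE| = |E − A| = 40.25.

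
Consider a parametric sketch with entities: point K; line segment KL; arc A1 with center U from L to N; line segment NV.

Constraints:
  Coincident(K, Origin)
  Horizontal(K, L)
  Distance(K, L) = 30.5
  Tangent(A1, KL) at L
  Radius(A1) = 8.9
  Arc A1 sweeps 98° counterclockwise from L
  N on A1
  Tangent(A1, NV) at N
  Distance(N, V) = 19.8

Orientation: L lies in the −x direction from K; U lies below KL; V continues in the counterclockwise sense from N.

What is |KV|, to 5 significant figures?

47.131

K is at the origin; K and L share the same y with |KL| = 30.5 and L on the −x side, so L = (-30.500, 0.0000). A1 meets KL tangentially, so UL is at right angles to KL, so U = L + (0, -8.9) = (-30.500, -8.9000). On A1, L sits at bearing 90° from U; a 98° counterclockwise sweep puts N at bearing 188°, so N = U + 8.9·(cos 188°, sin 188°) = (-39.313, -10.139). Tangency of A1 to NV means the radius UN is perpendicular to NV, so NV runs along (−sin 188°, cos 188°); with |NV| = 19.8, V = (-36.558, -29.746). Then |KV| = |V − K| = 47.131.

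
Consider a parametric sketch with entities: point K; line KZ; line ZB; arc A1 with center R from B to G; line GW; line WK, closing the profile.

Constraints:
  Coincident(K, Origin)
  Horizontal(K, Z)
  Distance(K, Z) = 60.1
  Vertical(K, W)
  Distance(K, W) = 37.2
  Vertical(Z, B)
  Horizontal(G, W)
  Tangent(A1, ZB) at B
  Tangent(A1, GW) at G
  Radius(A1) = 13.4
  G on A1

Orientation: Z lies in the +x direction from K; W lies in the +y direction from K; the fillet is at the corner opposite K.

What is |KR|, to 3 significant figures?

52.4

K is at the origin; KZ is horizontal with |KZ| = 60.1 and Z on the +x side, so Z = (60.1, 0.00). K and W share the same x with |KW| = 37.2 and W on the +y side, so W = (0.00, 37.2). The virtual corner opposite K is at (60.1, 37.2). Since A1 is tangent to ZB there, RB ⟂ ZB and the tangent condition forces RG to be normal to GW, with radius 13.4, so the center R sits 13.4 in from both sides at R = (46.7, 23.8). Then |KR| = |R − K| = 52.4.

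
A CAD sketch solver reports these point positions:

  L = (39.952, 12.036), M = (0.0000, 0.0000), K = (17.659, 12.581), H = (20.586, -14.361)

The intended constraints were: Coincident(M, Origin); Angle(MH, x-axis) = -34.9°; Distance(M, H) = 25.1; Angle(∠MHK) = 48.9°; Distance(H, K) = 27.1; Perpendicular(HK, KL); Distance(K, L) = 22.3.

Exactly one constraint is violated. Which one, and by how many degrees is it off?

Perpendicular(HK, KL) — off by 7.60°.

M = (0.00, 0.00) ✓; MH at -34.90° ✓; |MH| = 25.10 ✓; ∠MHK = 48.90° ✓; |HK| = 27.10 ✓; ∠(HK, KL) = 97.60° ✗; |KL| = 22.30 ✓.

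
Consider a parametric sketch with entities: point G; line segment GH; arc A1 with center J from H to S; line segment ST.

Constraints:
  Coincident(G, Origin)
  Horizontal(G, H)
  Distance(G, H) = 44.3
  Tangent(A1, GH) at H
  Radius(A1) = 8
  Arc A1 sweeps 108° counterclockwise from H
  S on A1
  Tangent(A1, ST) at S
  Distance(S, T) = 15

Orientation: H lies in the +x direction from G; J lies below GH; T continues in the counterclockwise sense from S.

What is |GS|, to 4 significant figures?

38.16

G is at the origin; G and H share the same y with |GH| = 44.3 and H on the +x side, so H = (44.30, 0.000). A1 meets GH tangentially, so JH is at right angles to GH, so J = H + (0, -8) = (44.30, -8.000). On A1, H sits at bearing 90° from J; a 108° counterclockwise sweep puts S at bearing 198°, so S = J + 8.0·(cos 198°, sin 198°) = (36.69, -10.47). Then |GS| = |S − G| = 38.16.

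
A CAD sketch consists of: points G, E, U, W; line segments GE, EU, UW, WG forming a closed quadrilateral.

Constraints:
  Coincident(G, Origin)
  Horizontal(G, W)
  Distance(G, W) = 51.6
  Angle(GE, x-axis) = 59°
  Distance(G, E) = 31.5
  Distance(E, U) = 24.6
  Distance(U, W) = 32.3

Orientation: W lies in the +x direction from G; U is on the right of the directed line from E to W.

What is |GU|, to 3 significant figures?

19.6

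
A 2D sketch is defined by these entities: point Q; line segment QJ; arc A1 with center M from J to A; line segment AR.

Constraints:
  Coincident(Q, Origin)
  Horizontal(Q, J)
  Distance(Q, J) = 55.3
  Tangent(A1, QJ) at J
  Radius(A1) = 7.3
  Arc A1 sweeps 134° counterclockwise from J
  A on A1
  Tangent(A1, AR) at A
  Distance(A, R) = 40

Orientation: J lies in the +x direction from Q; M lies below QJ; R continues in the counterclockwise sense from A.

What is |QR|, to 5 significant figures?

88.041

Q is at the origin; Q and J share the same y with |QJ| = 55.3 and J on the +x side, so J = (55.300, 0.0000). Since A1 is tangent to QJ there, MJ ⟂ QJ, so M = J + (0, -7.3) = (55.300, -7.3000). On A1, J sits at bearing 90° from M; a 134° counterclockwise sweep puts A at bearing 224°, so A = M + 7.3·(cos 224°, sin 224°) = (50.049, -12.371). A1 meets AR tangentially, so MA is at right angles to AR, so AR runs along (−sin 224°, cos 224°); with |AR| = 40.0, R = (77.835, -41.145). Then |QR| = |R − Q| = 88.041.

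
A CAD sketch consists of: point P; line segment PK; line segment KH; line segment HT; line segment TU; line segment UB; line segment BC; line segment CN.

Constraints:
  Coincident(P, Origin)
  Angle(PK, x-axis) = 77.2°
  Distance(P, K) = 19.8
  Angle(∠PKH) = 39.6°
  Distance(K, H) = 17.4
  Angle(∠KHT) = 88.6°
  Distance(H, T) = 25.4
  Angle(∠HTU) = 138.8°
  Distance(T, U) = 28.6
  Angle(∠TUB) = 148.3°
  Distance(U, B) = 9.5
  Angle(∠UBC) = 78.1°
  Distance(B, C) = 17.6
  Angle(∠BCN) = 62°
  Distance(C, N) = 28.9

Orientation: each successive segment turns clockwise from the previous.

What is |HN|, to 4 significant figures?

43.48

P is at the origin; PK runs at 77.2° with length 19.8, so K = (4.387, 19.31). ∠PKH = 39.6° gives KH at -63.20° from the x-axis; with |KH| = 17.4, H = (12.23, 3.777). ∠KHT = 88.6° gives HT at -154.6° from the x-axis; with |HT| = 25.4, T = (-10.71, -7.118). ∠HTU = 138.8° gives TU at 164.2° from the x-axis; with |TU| = 28.6, U = (-38.23, 0.6692). ∠TUB = 148.3° gives UB at 132.5° from the x-axis; with |UB| = 9.5, B = (-44.65, 7.673). ∠UBC = 78.1° gives BC at 30.60° from the x-axis; with |BC| = 17.6, C = (-29.50, 16.63). ∠BCN = 62.0° gives CN at -87.40° from the x-axis; with |CN| = 28.9, N = (-28.19, -12.24). Then |HN| = |N − H| = 43.48.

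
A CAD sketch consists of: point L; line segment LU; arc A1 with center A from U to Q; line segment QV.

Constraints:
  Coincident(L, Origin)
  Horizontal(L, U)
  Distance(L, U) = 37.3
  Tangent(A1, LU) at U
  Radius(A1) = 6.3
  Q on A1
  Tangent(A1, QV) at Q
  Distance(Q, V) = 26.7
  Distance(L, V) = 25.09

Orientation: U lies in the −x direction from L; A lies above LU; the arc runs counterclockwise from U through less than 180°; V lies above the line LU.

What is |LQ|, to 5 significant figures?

32.882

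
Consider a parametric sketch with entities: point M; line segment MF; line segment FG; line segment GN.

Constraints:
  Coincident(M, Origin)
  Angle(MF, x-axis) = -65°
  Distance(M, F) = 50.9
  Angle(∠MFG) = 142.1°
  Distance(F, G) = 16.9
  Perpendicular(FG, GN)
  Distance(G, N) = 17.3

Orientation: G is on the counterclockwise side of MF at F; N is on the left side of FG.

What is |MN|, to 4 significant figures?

58.75

M is at the origin; MF runs at -65.0° with length 50.9, so F = 50.9·(cos -65.0°, sin -65.0°) = (21.51, -46.13). ∠MFG = 142.1°, so FG runs at -65.0° + (180° − 142.1°) = -27.10° from the x-axis; with |FG| = 16.9, G = F + 16.9·(cos -27.10°, sin -27.10°) = (36.56, -53.83). FG is perpendicular to GN; with |GN| = 17.3 on the left of FG, N = G + 17.3·(0.4555, 0.8902) = (44.44, -38.43). Then |MN| = |N − M| = 58.75.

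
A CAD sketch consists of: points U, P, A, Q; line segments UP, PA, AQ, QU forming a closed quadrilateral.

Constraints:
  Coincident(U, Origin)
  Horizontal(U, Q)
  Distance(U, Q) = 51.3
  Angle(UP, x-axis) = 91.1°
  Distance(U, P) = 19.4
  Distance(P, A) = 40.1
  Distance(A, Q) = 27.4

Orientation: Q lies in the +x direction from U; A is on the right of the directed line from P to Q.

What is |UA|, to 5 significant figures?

28.211

U is at the origin; UQ is horizontal with |UQ| = 51.3 and Q in +x, so Q = (51.3, 0). UP runs at 91.1° with |UP| = 19.4, so P = (-0.37243, 19.396). A is determined by |PA| = 40.1 and |AQ| = 27.4 together: it lies at the intersection of circle(P, 40.1) and circle(Q, 27.4). With |PQ| = 55.193, the foot of the radical line on PQ is 35.362 from P and the perpendicular offset is √(40.1² − 35.362²) = 18.908. Taking the right-of-PQ solution: A = (26.090, -10.733).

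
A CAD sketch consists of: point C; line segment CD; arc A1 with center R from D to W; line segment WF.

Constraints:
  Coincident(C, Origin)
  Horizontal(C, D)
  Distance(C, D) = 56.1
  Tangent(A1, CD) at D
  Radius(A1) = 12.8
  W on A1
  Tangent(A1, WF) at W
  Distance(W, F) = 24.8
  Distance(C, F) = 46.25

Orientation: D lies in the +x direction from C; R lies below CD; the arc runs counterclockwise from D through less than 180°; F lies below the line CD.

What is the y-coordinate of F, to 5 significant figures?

-30.644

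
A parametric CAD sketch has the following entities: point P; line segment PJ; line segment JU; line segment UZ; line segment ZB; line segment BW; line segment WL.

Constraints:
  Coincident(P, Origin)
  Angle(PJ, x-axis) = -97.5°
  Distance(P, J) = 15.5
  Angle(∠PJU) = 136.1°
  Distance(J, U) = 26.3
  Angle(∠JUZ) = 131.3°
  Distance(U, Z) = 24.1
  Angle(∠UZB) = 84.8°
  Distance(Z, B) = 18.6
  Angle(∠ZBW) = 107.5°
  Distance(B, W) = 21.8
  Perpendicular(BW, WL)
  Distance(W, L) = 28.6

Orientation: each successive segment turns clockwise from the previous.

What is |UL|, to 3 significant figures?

6.90

P is at the origin; PJ runs at -97.5° with length 15.5, so J = (-2.02, -15.4). ∠PJU = 136.1° gives JU at -141° from the x-axis; with |JU| = 26.3, U = (-22.6, -31.8). ∠JUZ = 131.3° gives UZ at 170° from the x-axis; with |UZ| = 24.1, Z = (-46.3, -27.5). ∠UZB = 84.8° gives ZB at 74.7° from the x-axis; with |ZB| = 18.6, B = (-41.4, -9.61). ∠ZBW = 107.5° gives BW at 2.20° from the x-axis; with |BW| = 21.8, W = (-19.6, -8.77). The perpendicularity gives WL at right angles to BW, so WL runs at -87.8°; with |WL| = 28.6, L = (-18.5, -37.4). Then |UL| = |L − U| = 6.90.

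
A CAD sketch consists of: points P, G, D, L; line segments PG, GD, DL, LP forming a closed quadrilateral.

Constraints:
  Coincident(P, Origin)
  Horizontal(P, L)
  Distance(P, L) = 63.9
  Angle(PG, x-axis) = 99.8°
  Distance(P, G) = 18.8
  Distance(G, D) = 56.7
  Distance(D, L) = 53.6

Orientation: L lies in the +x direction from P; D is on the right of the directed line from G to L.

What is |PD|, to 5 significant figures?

38.955

P is at the origin; PL is horizontal with |PL| = 63.9 and L in +x, so L = (63.9, 0). PG runs at 99.8° with |PG| = 18.8, so G = (-3.1999, 18.526). D is determined by |GD| = 56.7 and |DL| = 53.6 together: it lies at the intersection of circle(G, 56.7) and circle(L, 53.6). With |GL| = 69.610, the foot of the radical line on GL is 37.261 from G and the perpendicular offset is √(56.7² − 37.261²) = 42.737. Taking the right-of-GL solution: D = (21.344, -32.587).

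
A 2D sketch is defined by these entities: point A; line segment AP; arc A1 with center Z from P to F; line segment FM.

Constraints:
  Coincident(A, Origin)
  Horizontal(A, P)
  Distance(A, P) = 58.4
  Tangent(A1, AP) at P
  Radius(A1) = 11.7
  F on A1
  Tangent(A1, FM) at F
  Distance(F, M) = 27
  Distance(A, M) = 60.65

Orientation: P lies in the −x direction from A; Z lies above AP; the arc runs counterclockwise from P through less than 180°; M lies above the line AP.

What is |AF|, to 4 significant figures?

48.14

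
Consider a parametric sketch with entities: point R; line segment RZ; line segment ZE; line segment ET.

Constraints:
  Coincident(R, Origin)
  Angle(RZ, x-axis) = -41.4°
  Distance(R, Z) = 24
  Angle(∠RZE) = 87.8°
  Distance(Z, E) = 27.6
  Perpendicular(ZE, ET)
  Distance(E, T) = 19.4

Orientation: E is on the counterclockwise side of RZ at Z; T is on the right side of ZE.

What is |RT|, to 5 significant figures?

50.929

∠RZE = 87.8°, so ZE runs at -41.4° + (180° − 87.8°) = 50.800° from the x-axis; with |ZE| = 27.6, E = Z + 27.6·(cos 50.800°, sin 50.800°) = (35.447, 5.5170). The perpendicularity gives ET at right angles to ZE; with |ET| = 19.4 on the right of ZE, T = E + 19.4·(0.77494, -0.63203) = (50.481, -6.7444). Then |RT| = |T − R| = 50.929.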